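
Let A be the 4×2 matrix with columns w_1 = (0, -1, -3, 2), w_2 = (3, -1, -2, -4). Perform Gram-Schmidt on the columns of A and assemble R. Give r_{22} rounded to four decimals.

e_1 = w_1/‖w_1‖ = (0, -1, -3, 2)/3.7417 = (0.0000, -0.2673, -0.8018, 0.5345).
r_{12} = e_1·w_2 = -0.2673.
u_2 = w_2 + 0.2673·e_1 = (3.0000, -1.0714, -2.2143, -3.8571).
r_{22} = ‖u_2‖ = 5.4707.

r_{22} = 5.4707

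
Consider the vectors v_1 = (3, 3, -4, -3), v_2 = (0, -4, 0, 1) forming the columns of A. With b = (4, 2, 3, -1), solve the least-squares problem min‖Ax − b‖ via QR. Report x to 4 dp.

v_1 = (3, 3, -4, -3); ‖v_1‖ = 6.5574, so e_1 = (0.4575, 0.4575, -0.6100, -0.4575).
e_1·v_2 = 0.4575·0 + 0.4575·(-4) + (-0.6100)·0 + (-0.4575)·1 = -2.2875.
u_2 = v_2 + 2.2875·e_1 = (1.0465, -2.9535, -1.3953, -0.0465).
‖u_2‖ = 3.4304, so e_2 = (0.3051, -0.8610, -0.4068, -0.0136).
Qᵀb = (1.3725, -1.7084).
Back-substitute: x_2 = -1.7084/3.4304 = -0.4980.
x_1 = (1.3725 + 2.2875·(-0.4980))/6.5574 = 0.0356.

x = (0.0356, -0.4980)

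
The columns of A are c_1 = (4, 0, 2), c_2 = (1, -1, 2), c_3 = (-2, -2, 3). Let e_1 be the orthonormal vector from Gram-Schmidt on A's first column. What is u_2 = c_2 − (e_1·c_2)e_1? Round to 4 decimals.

c_1 = (4, 0, 2); ‖c_1‖ = 4.4721, so e_1 = (0.8944, 0.0000, 0.4472).
e_1·c_2 = 0.8944·1 + 0.0000·(-1) + 0.4472·2 = 1.7889.
u_2 = c_2 − 1.7889·e_1 = (-0.6000, -1.0000, 1.2000).

u_2 = (-0.6000, -1.0000, 1.2000)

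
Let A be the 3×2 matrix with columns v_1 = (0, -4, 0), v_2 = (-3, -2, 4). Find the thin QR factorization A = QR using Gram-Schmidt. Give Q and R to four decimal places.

Q = [[0.0000, -0.6000], [-1.0000, 0.0000], [0.0000, 0.8000]], R = [[4.0000, 2.0000], [0.0000, 5.0000]]

e_1 = v_1/‖v_1‖ = (0, -4, 0)/4.0000 = (0.0000, -1.0000, 0.0000).
r_{12} = e_1·v_2 = 2.0000.
u_2 = v_2 − 2.0000·e_1 = (-3.0000, 0.0000, 4.0000).
‖u_2‖ = 5.0000, so e_2 = (-0.6000, 0.0000, 0.8000).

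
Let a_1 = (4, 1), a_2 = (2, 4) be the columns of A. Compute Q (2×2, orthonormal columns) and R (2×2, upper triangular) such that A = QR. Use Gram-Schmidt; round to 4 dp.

a_1 = (4, 1); ‖a_1‖ = 4.1231, so q_1 = (0.9701, 0.2425).
q_1·a_2 = 0.9701·2 + 0.2425·4 = 2.9104.
u_2 = a_2 − 2.9104·q_1 = (-0.8235, 3.2941).
‖u_2‖ = 3.3955, so q_2 = (-0.2425, 0.9701).

Q = [[0.9701, -0.2425], [0.2425, 0.9701]], R = [[4.1231, 2.9104], [0.0000, 3.3955]]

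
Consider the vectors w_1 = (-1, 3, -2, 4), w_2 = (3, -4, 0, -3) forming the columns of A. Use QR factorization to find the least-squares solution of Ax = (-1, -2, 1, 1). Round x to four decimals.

w_1 = (-1, 3, -2, 4); ‖w_1‖ = 5.4772, so q_1 = (-0.1826, 0.5477, -0.3651, 0.7303).
q_1·w_2 = (-0.1826)·3 + 0.5477·(-4) + (-0.3651)·0 + 0.7303·(-3) = -4.9295.
u_2 = w_2 + 4.9295·q_1 = (2.1000, -1.3000, -1.8000, 0.6000).
‖u_2‖ = 3.1145, so q_2 = (0.6743, -0.4174, -0.5779, 0.1926).
Qᵀb = (-0.5477, -0.2248).
Back-substitute: x_2 = -0.2248/3.1145 = -0.0722.
x_1 = (-0.5477 + 4.9295·(-0.0722))/5.4772 = -0.1649.

x = (-0.1649, -0.0722)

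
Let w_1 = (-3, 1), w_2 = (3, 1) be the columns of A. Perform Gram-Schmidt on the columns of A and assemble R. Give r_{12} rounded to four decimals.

r_{12} = -2.5298

w_1 = (-3, 1); ‖w_1‖ = 3.1623, so e_1 = (-0.9487, 0.3162).
r_{12} = e_1·w_2 = -2.5298.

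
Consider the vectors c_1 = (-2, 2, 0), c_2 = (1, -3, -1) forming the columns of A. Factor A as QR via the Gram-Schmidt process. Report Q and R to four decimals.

Q = [[-0.7071, -0.5774], [0.7071, -0.5774], [0.0000, -0.5774]], R = [[2.8284, -2.8284], [0.0000, 1.7321]]

q_1 = c_1/‖c_1‖ = (-2, 2, 0)/2.8284 = (-0.7071, 0.7071, 0.0000).
r_{12} = q_1·c_2 = -2.8284.
u_2 = c_2 + 2.8284·q_1 = (-1.0000, -1.0000, -1.0000).
‖u_2‖ = 1.7321, so q_2 = (-0.5774, -0.5774, -0.5774).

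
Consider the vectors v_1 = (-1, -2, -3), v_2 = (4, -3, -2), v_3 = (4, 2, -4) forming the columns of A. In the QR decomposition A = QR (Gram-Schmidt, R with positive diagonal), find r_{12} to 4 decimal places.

v_1 = (-1, -2, -3); ‖v_1‖ = 3.7417, so e_1 = (-0.2673, -0.5345, -0.8018).
r_{12} = e_1·v_2 = 2.1381.

r_{12} = 2.1381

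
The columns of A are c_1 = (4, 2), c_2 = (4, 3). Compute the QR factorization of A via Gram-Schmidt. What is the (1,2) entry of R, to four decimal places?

r_{12} = 4.9193

e_1 = c_1/‖c_1‖ = (4, 2)/4.4721 = (0.8944, 0.4472).
r_{12} = e_1·c_2 = 4.9193.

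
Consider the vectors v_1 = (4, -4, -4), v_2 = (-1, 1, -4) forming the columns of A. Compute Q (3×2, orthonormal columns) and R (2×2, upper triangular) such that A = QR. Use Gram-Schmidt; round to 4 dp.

e_1 = v_1/‖v_1‖ = (4, -4, -4)/6.9282 = (0.5774, -0.5774, -0.5774).
r_{12} = e_1·v_2 = 1.1547.
u_2 = v_2 − 1.1547·e_1 = (-1.6667, 1.6667, -3.3333).
‖u_2‖ = 4.0825, so e_2 = (-0.4082, 0.4082, -0.8165).

Q = [[0.5774, -0.4082], [-0.5774, 0.4082], [-0.5774, -0.8165]], R = [[6.9282, 1.1547], [0.0000, 4.0825]]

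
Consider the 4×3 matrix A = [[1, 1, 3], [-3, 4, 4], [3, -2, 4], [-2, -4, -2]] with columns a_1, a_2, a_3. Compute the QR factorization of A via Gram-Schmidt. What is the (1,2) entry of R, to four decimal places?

q_1 = a_1/‖a_1‖ = (1, -3, 3, -2)/4.7958 = (0.2085, -0.6255, 0.6255, -0.4170).
r_{12} = q_1·a_2 = -1.8766.

r_{12} = -1.8766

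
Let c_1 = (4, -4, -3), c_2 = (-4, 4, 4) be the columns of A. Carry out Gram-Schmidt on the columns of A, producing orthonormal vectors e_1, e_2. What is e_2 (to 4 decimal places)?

c_1 = (4, -4, -3); ‖c_1‖ = 6.4031, so e_1 = (0.6247, -0.6247, -0.4685).
e_1·c_2 = 0.6247·(-4) + (-0.6247)·4 + (-0.4685)·4 = -6.8716.
u_2 = c_2 + 6.8716·e_1 = (0.2927, -0.2927, 0.7805).
‖u_2‖ = 0.8835, so e_2 = (0.3313, -0.3313, 0.8835).

e_2 = (0.3313, -0.3313, 0.8835)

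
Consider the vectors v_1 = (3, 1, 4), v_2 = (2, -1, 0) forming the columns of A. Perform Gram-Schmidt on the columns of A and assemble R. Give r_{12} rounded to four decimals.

v_1 = (3, 1, 4); ‖v_1‖ = 5.0990, so q_1 = (0.5883, 0.1961, 0.7845).
r_{12} = q_1·v_2 = 0.9806.

r_{12} = 0.9806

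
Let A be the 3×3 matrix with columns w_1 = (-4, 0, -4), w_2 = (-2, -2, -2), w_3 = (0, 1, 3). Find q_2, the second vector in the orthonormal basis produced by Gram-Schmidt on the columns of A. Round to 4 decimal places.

q_2 = (0.0000, -1.0000, 0.0000)

w_1 = (-4, 0, -4); ‖w_1‖ = 5.6569, so q_1 = (-0.7071, 0.0000, -0.7071).
q_1·w_2 = (-0.7071)·(-2) + 0.0000·(-2) + (-0.7071)·(-2) = 2.8284.
u_2 = w_2 − 2.8284·q_1 = (0.0000, -2.0000, 0.0000).
‖u_2‖ = 2.0000, so q_2 = (0.0000, -1.0000, 0.0000).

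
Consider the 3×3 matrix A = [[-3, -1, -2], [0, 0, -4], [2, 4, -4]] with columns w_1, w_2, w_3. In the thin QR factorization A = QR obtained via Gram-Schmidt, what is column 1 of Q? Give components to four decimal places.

q_1 = (-0.8321, 0.0000, 0.5547)

w_1 = (-3, 0, 2); ‖w_1‖ = 3.6056, so q_1 = (-0.8321, 0.0000, 0.5547).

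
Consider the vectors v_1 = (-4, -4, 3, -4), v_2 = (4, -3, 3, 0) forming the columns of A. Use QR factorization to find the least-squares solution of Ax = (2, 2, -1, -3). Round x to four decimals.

x = (-0.1218, -0.0115)

v_1 = (-4, -4, 3, -4); ‖v_1‖ = 7.5498, so e_1 = (-0.5298, -0.5298, 0.3974, -0.5298).
e_1·v_2 = (-0.5298)·4 + (-0.5298)·(-3) + 0.3974·3 + (-0.5298)·0 = 0.6623.
u_2 = v_2 − 0.6623·e_1 = (4.3509, -2.6491, 2.7368, 0.3509).
‖u_2‖ = 5.7932, so e_2 = (0.7510, -0.4573, 0.4724, 0.0606).
Qᵀb = (-0.9272, -0.0666).
Back-substitute: x_2 = -0.0666/5.7932 = -0.0115.
x_1 = (-0.9272 − 0.6623·(-0.0115))/7.5498 = -0.1218.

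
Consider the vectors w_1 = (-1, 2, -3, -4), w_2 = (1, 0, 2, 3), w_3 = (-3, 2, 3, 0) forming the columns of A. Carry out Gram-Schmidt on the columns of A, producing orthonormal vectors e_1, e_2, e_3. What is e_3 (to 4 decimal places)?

e_3 = (-0.7516, 0.2255, 0.6013, -0.1503)

e_1 = w_1/‖w_1‖ = (-1, 2, -3, -4)/5.4772 = (-0.1826, 0.3651, -0.5477, -0.7303).
r_{12} = e_1·w_2 = -3.4689.
u_2 = w_2 + 3.4689·e_1 = (0.3667, 1.2667, 0.1000, 0.4667).
‖u_2‖ = 1.4024, so e_2 = (0.2615, 0.9032, 0.0713, 0.3328).
r_{13} = e_1·w_3 = -0.3651; r_{23} = e_2·w_3 = 1.2360.
u_3 = w_3 + 0.3651·e_1 − 1.2360·e_2 = (-3.3898, 1.0169, 2.7119, -0.6780).
‖u_3‖ = 4.5099, so e_3 = (-0.7516, 0.2255, 0.6013, -0.1503).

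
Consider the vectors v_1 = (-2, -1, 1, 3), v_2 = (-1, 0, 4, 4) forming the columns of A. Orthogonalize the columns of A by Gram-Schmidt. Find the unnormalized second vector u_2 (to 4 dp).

q_1 = v_1/‖v_1‖ = (-2, -1, 1, 3)/3.8730 = (-0.5164, -0.2582, 0.2582, 0.7746).
r_{12} = q_1·v_2 = 4.6476.
u_2 = v_2 − 4.6476·q_1 = (1.4000, 1.2000, 2.8000, 0.4000).

u_2 = (1.4000, 1.2000, 2.8000, 0.4000)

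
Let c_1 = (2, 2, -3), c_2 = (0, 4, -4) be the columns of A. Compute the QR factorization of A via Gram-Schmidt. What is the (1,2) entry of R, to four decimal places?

q_1 = c_1/‖c_1‖ = (2, 2, -3)/4.1231 = (0.4851, 0.4851, -0.7276).
r_{12} = q_1·c_2 = 4.8507.

r_{12} = 4.8507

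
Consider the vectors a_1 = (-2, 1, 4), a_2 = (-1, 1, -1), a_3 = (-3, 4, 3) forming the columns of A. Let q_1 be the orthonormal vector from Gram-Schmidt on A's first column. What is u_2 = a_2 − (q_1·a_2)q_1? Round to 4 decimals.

u_2 = (-1.0952, 1.0476, -0.8095)

a_1 = (-2, 1, 4); ‖a_1‖ = 4.5826, so q_1 = (-0.4364, 0.2182, 0.8729).
q_1·a_2 = (-0.4364)·(-1) + 0.2182·1 + 0.8729·(-1) = -0.2182.
u_2 = a_2 + 0.2182·q_1 = (-1.0952, 1.0476, -0.8095).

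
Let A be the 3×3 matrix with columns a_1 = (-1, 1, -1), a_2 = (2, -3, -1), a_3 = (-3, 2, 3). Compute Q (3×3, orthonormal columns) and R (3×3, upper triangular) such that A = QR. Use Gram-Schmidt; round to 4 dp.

a_1 = (-1, 1, -1); ‖a_1‖ = 1.7321, so e_1 = (-0.5774, 0.5774, -0.5774).
e_1·a_2 = (-0.5774)·2 + 0.5774·(-3) + (-0.5774)·(-1) = -2.3094.
u_2 = a_2 + 2.3094·e_1 = (0.6667, -1.6667, -2.3333).
‖u_2‖ = 2.9439, so e_2 = (0.2265, -0.5661, -0.7926).
e_1·a_3 = (-0.5774)·(-3) + 0.5774·2 + (-0.5774)·3 = 1.1547; e_2·a_3 = 0.2265·(-3) + (-0.5661)·2 + (-0.7926)·3 = -4.1894.
u_3 = a_3 − 1.1547·e_1 + 4.1894·e_2 = (-1.3846, -1.0385, 0.3462).
‖u_3‖ = 1.7650, so e_3 = (-0.7845, -0.5883, 0.1961).

Q = [[-0.5774, 0.2265, -0.7845], [0.5774, -0.5661, -0.5883], [-0.5774, -0.7926, 0.1961]], R = [[1.7321, -2.3094, 1.1547], [0.0000, 2.9439, -4.1894], [0.0000, 0.0000, 1.7650]]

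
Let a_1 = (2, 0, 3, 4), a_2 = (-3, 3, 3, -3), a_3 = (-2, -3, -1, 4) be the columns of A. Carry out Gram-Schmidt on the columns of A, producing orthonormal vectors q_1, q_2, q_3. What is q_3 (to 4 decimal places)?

a_1 = (2, 0, 3, 4); ‖a_1‖ = 5.3852, so q_1 = (0.3714, 0.0000, 0.5571, 0.7428).
q_1·a_2 = 0.3714·(-3) + 0.0000·3 + 0.5571·3 + 0.7428·(-3) = -1.6713.
u_2 = a_2 + 1.6713·q_1 = (-2.3793, 3.0000, 3.9310, -1.7586).
‖u_2‖ = 5.7625, so q_2 = (-0.4129, 0.5206, 0.6822, -0.3052).
q_1·a_3 = 0.3714·(-2) + 0.0000·(-3) + 0.5571·(-1) + 0.7428·4 = 1.6713; q_2·a_3 = (-0.4129)·(-2) + 0.5206·(-3) + 0.6822·(-1) + (-0.3052)·4 = -2.6389.
u_3 = a_3 − 1.6713·q_1 + 2.6389·q_2 = (-3.7103, -1.6262, -0.1308, 1.9533).
‖u_3‖ = 4.4992, so q_3 = (-0.8246, -0.3614, -0.0291, 0.4341).

q_3 = (-0.8246, -0.3614, -0.0291, 0.4341)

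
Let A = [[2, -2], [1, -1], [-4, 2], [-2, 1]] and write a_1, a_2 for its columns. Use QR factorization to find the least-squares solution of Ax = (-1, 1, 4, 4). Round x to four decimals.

q_1 = a_1/‖a_1‖ = (2, 1, -4, -2)/5.0000 = (0.4000, 0.2000, -0.8000, -0.4000).
r_{12} = q_1·a_2 = -3.0000.
u_2 = a_2 + 3.0000·q_1 = (-0.8000, -0.4000, -0.4000, -0.2000).
‖u_2‖ = 1.0000, so q_2 = (-0.8000, -0.4000, -0.4000, -0.2000).
Qᵀb = (-5.0000, -2.0000).
Back-substitute: x_2 = -2.0000/1.0000 = -2.0000.
x_1 = (-5.0000 + 3.0000·(-2.0000))/5.0000 = -2.2000.

x = (-2.2000, -2.0000)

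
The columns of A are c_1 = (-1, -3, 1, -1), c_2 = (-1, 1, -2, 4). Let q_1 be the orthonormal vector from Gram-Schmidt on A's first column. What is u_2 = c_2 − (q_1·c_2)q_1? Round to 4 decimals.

q_1 = c_1/‖c_1‖ = (-1, -3, 1, -1)/3.4641 = (-0.2887, -0.8660, 0.2887, -0.2887).
r_{12} = q_1·c_2 = -2.3094.
u_2 = c_2 + 2.3094·q_1 = (-1.6667, -1.0000, -1.3333, 3.3333).

u_2 = (-1.6667, -1.0000, -1.3333, 3.3333)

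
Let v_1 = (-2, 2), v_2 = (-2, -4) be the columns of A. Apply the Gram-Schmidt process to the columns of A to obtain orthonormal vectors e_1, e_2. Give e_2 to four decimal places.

e_2 = (-0.7071, -0.7071)

v_1 = (-2, 2); ‖v_1‖ = 2.8284, so e_1 = (-0.7071, 0.7071).
e_1·v_2 = (-0.7071)·(-2) + 0.7071·(-4) = -1.4142.
u_2 = v_2 + 1.4142·e_1 = (-3.0000, -3.0000).
‖u_2‖ = 4.2426, so e_2 = (-0.7071, -0.7071).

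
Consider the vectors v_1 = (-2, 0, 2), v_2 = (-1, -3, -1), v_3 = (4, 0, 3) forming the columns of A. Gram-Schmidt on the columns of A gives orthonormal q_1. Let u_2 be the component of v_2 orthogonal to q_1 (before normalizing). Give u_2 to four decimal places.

u_2 = (-1.0000, -3.0000, -1.0000)

v_1 = (-2, 0, 2); ‖v_1‖ = 2.8284, so q_1 = (-0.7071, 0.0000, 0.7071).
q_1·v_2 = (-0.7071)·(-1) + 0.0000·(-3) + 0.7071·(-1) = 0.0000.
u_2 = v_2 + 0.0000·q_1 = (-1.0000, -3.0000, -1.0000).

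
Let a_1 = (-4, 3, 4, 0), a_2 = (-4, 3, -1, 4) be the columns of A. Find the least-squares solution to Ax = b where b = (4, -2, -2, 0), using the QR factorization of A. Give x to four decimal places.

x = (-0.6557, -0.1483)

e_1 = a_1/‖a_1‖ = (-4, 3, 4, 0)/6.4031 = (-0.6247, 0.4685, 0.6247, 0.0000).
r_{12} = e_1·a_2 = 3.2796.
u_2 = a_2 − 3.2796·e_1 = (-1.9512, 1.4634, -3.0488, 4.0000).
‖u_2‖ = 5.5896, so e_2 = (-0.3491, 0.2618, -0.5454, 0.7156).
Qᵀb = (-4.6852, -0.8291).
Back-substitute: x_2 = -0.8291/5.5896 = -0.1483.
x_1 = (-4.6852 − 3.2796·(-0.1483))/6.4031 = -0.6557.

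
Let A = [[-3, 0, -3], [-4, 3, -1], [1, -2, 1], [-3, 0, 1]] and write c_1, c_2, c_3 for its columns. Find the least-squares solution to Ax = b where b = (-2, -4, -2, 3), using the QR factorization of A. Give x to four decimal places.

x = (-0.1209, -0.4173, 0.8536)

e_1 = c_1/‖c_1‖ = (-3, -4, 1, -3)/5.9161 = (-0.5071, -0.6761, 0.1690, -0.5071).
r_{12} = e_1·c_2 = -2.3664.
u_2 = c_2 + 2.3664·e_1 = (-1.2000, 1.4000, -1.6000, -1.2000).
‖u_2‖ = 2.7203, so e_2 = (-0.4411, 0.5147, -0.5882, -0.4411).
r_{13} = e_1·c_3 = 1.8593; r_{23} = e_2·c_3 = -0.2206.
u_3 = c_3 − 1.8593·e_1 + 0.2206·e_2 = (-2.1544, 0.3707, 0.5560, 1.8456).
‖u_3‖ = 2.9145, so e_3 = (-0.7392, 0.1272, 0.1908, 0.6332).
Qᵀb = (1.8593, -1.3234, 2.4879).
Back-substitute: x_3 = 2.4879/2.9145 = 0.8536.
x_2 = (-1.3234 + 0.2206·0.8536)/2.7203 = -0.4173.
x_1 = (1.8593 + 2.3664·(-0.4173) − 1.8593·0.8536)/5.9161 = -0.1209.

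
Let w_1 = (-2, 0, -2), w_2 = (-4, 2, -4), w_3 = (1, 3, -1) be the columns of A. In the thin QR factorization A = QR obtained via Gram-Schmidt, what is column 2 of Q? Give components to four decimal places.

w_1 = (-2, 0, -2); ‖w_1‖ = 2.8284, so q_1 = (-0.7071, 0.0000, -0.7071).
q_1·w_2 = (-0.7071)·(-4) + 0.0000·2 + (-0.7071)·(-4) = 5.6569.
u_2 = w_2 − 5.6569·q_1 = (0.0000, 2.0000, 0.0000).
‖u_2‖ = 2.0000, so q_2 = (0.0000, 1.0000, 0.0000).

q_2 = (0.0000, 1.0000, 0.0000)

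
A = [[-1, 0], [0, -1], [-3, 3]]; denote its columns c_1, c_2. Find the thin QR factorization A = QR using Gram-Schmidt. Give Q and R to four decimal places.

Q = [[-0.3162, -0.6529], [0.0000, -0.7255], [-0.9487, 0.2176]], R = [[3.1623, -2.8460], [0.0000, 1.3784]]

e_1 = c_1/‖c_1‖ = (-1, 0, -3)/3.1623 = (-0.3162, 0.0000, -0.9487).
r_{12} = e_1·c_2 = -2.8460.
u_2 = c_2 + 2.8460·e_1 = (-0.9000, -1.0000, 0.3000).
‖u_2‖ = 1.3784, so e_2 = (-0.6529, -0.7255, 0.2176).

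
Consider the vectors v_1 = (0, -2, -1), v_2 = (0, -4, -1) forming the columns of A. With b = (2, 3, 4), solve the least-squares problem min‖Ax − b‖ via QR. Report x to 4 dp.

v_1 = (0, -2, -1); ‖v_1‖ = 2.2361, so q_1 = (0.0000, -0.8944, -0.4472).
q_1·v_2 = 0.0000·0 + (-0.8944)·(-4) + (-0.4472)·(-1) = 4.0249.
u_2 = v_2 − 4.0249·q_1 = (0.0000, -0.4000, 0.8000).
‖u_2‖ = 0.8944, so q_2 = (0.0000, -0.4472, 0.8944).
Qᵀb = (-4.4721, 2.2361).
Back-substitute: x_2 = 2.2361/0.8944 = 2.5000.
x_1 = (-4.4721 − 4.0249·2.5000)/2.2361 = -6.5000.

x = (-6.5000, 2.5000)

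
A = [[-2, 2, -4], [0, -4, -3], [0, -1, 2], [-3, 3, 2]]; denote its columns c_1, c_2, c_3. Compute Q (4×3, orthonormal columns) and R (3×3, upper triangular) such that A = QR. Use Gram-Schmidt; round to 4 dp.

q_1 = c_1/‖c_1‖ = (-2, 0, 0, -3)/3.6056 = (-0.5547, 0.0000, 0.0000, -0.8321).
r_{12} = q_1·c_2 = -3.6056.
u_2 = c_2 + 3.6056·q_1 = (0.0000, -4.0000, -1.0000, 0.0000).
‖u_2‖ = 4.1231, so q_2 = (0.0000, -0.9701, -0.2425, 0.0000).
r_{13} = q_1·c_3 = 0.5547; r_{23} = q_2·c_3 = 2.4254.
u_3 = c_3 − 0.5547·q_1 − 2.4254·q_2 = (-3.6923, -0.6471, 2.5882, 2.4615).
‖u_3‖ = 5.1778, so q_3 = (-0.7131, -0.1250, 0.4999, 0.4754).

Q = [[-0.5547, 0.0000, -0.7131], [0.0000, -0.9701, -0.1250], [0.0000, -0.2425, 0.4999], [-0.8321, 0.0000, 0.4754]], R = [[3.6056, -3.6056, 0.5547], [0.0000, 4.1231, 2.4254], [0.0000, 0.0000, 5.1778]]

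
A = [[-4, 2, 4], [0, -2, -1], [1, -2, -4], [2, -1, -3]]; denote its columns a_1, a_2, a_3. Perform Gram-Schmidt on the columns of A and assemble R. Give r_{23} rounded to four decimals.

r_{23} = 2.4785

a_1 = (-4, 0, 1, 2); ‖a_1‖ = 4.5826, so e_1 = (-0.8729, 0.0000, 0.2182, 0.4364).
e_1·a_2 = (-0.8729)·2 + 0.0000·(-2) + 0.2182·(-2) + 0.4364·(-1) = -2.6186.
u_2 = a_2 + 2.6186·e_1 = (-0.2857, -2.0000, -1.4286, 0.1429).
‖u_2‖ = 2.4785, so e_2 = (-0.1153, -0.8069, -0.5764, 0.0576).
r_{23} = e_2·a_3 = 2.4785.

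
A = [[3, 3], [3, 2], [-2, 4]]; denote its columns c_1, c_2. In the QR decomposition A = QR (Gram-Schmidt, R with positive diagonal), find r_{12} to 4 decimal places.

r_{12} = 1.4924

c_1 = (3, 3, -2); ‖c_1‖ = 4.6904, so e_1 = (0.6396, 0.6396, -0.4264).
r_{12} = e_1·c_2 = 1.4924.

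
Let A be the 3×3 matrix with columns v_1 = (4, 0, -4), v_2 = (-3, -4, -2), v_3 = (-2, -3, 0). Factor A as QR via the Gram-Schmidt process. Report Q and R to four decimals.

v_1 = (4, 0, -4); ‖v_1‖ = 5.6569, so q_1 = (0.7071, 0.0000, -0.7071).
q_1·v_2 = 0.7071·(-3) + 0.0000·(-4) + (-0.7071)·(-2) = -0.7071.
u_2 = v_2 + 0.7071·q_1 = (-2.5000, -4.0000, -2.5000).
‖u_2‖ = 5.3385, so q_2 = (-0.4683, -0.7493, -0.4683).
q_1·v_3 = 0.7071·(-2) + 0.0000·(-3) + (-0.7071)·0 = -1.4142; q_2·v_3 = (-0.4683)·(-2) + (-0.7493)·(-3) + (-0.4683)·0 = 3.1844.
u_3 = v_3 + 1.4142·q_1 − 3.1844·q_2 = (0.4912, -0.6140, 0.4912).
‖u_3‖ = 0.9272, so q_3 = (0.5298, -0.6623, 0.5298).

Q = [[0.7071, -0.4683, 0.5298], [0.0000, -0.7493, -0.6623], [-0.7071, -0.4683, 0.5298]], R = [[5.6569, -0.7071, -1.4142], [0.0000, 5.3385, 3.1844], [0.0000, 0.0000, 0.9272]]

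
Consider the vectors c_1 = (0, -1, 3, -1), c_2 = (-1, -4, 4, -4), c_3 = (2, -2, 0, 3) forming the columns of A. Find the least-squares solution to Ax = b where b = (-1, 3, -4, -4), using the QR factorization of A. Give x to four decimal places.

x = (-1.7020, 0.3281, -1.1608)

q_1 = c_1/‖c_1‖ = (0, -1, 3, -1)/3.3166 = (0.0000, -0.3015, 0.9045, -0.3015).
r_{12} = q_1·c_2 = 6.0302.
u_2 = c_2 − 6.0302·q_1 = (-1.0000, -2.1818, -1.4545, -2.1818).
‖u_2‖ = 3.5548, so q_2 = (-0.2813, -0.6138, -0.4092, -0.6138).
r_{13} = q_1·c_3 = -0.3015; r_{23} = q_2·c_3 = -1.1764.
u_3 = c_3 + 0.3015·q_1 + 1.1764·q_2 = (1.6691, -2.8129, -0.2086, 2.1871).
‖u_3‖ = 3.9402, so q_3 = (0.4236, -0.7139, -0.0529, 0.5551).
Qᵀb = (-3.3166, 2.5318, -4.5738).
Back-substitute: x_3 = -4.5738/3.9402 = -1.1608.
x_2 = (2.5318 + 1.1764·(-1.1608))/3.5548 = 0.3281.
x_1 = (-3.3166 − 6.0302·0.3281 + 0.3015·(-1.1608))/3.3166 = -1.7020.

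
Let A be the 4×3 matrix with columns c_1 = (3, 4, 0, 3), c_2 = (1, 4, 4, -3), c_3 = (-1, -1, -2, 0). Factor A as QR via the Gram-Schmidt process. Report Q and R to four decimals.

Q = [[0.5145, 0.0188, -0.2859], [0.6860, 0.4518, 0.5027], [0.0000, 0.6400, -0.7196], [0.5145, -0.6212, -0.3844]], R = [[5.8310, 1.7150, -1.2005], [0.0000, 6.2497, -1.7507], [0.0000, 0.0000, 1.2223]]

c_1 = (3, 4, 0, 3); ‖c_1‖ = 5.8310, so q_1 = (0.5145, 0.6860, 0.0000, 0.5145).
q_1·c_2 = 0.5145·1 + 0.6860·4 + 0.0000·4 + 0.5145·(-3) = 1.7150.
u_2 = c_2 − 1.7150·q_1 = (0.1176, 2.8235, 4.0000, -3.8824).
‖u_2‖ = 6.2497, so q_2 = (0.0188, 0.4518, 0.6400, -0.6212).
q_1·c_3 = 0.5145·(-1) + 0.6860·(-1) + 0.0000·(-2) + 0.5145·0 = -1.2005; q_2·c_3 = 0.0188·(-1) + 0.4518·(-1) + 0.6400·(-2) + (-0.6212)·0 = -1.7507.
u_3 = c_3 + 1.2005·q_1 + 1.7507·q_2 = (-0.3494, 0.6145, -0.8795, -0.4699).
‖u_3‖ = 1.2223, so q_3 = (-0.2859, 0.5027, -0.7196, -0.3844).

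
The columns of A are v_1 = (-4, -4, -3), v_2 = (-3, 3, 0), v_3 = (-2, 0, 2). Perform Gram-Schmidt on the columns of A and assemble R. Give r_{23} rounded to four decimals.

q_1 = v_1/‖v_1‖ = (-4, -4, -3)/6.4031 = (-0.6247, -0.6247, -0.4685).
r_{12} = q_1·v_2 = 0.0000.
u_2 = v_2 + 0.0000·q_1 = (-3.0000, 3.0000, 0.0000).
‖u_2‖ = 4.2426, so q_2 = (-0.7071, 0.7071, 0.0000).
r_{23} = q_2·v_3 = 1.4142.

r_{23} = 1.4142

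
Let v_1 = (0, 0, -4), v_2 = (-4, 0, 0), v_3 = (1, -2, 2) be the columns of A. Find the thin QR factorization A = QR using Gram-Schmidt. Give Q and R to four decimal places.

Q = [[0.0000, -1.0000, 0.0000], [0.0000, 0.0000, -1.0000], [-1.0000, 0.0000, 0.0000]], R = [[4.0000, 0.0000, -2.0000], [0.0000, 4.0000, -1.0000], [0.0000, 0.0000, 2.0000]]

v_1 = (0, 0, -4); ‖v_1‖ = 4.0000, so e_1 = (0.0000, 0.0000, -1.0000).
e_1·v_2 = 0.0000·(-4) + 0.0000·0 + (-1.0000)·0 = 0.0000.
u_2 = v_2 + 0.0000·e_1 = (-4.0000, 0.0000, 0.0000).
‖u_2‖ = 4.0000, so e_2 = (-1.0000, 0.0000, 0.0000).
e_1·v_3 = 0.0000·1 + 0.0000·(-2) + (-1.0000)·2 = -2.0000; e_2·v_3 = (-1.0000)·1 + 0.0000·(-2) + 0.0000·2 = -1.0000.
u_3 = v_3 + 2.0000·e_1 + 1.0000·e_2 = (0.0000, -2.0000, 0.0000).
‖u_3‖ = 2.0000, so e_3 = (0.0000, -1.0000, 0.0000).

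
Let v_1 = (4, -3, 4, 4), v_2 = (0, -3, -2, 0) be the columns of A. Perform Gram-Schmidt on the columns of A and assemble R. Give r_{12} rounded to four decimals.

r_{12} = 0.1325

q_1 = v_1/‖v_1‖ = (4, -3, 4, 4)/7.5498 = (0.5298, -0.3974, 0.5298, 0.5298).
r_{12} = q_1·v_2 = 0.1325.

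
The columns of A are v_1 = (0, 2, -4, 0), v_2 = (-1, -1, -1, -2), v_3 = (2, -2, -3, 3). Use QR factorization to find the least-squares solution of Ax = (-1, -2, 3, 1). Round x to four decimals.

v_1 = (0, 2, -4, 0); ‖v_1‖ = 4.4721, so q_1 = (0.0000, 0.4472, -0.8944, 0.0000).
q_1·v_2 = 0.0000·(-1) + 0.4472·(-1) + (-0.8944)·(-1) + 0.0000·(-2) = 0.4472.
u_2 = v_2 − 0.4472·q_1 = (-1.0000, -1.2000, -0.6000, -2.0000).
‖u_2‖ = 2.6077, so q_2 = (-0.3835, -0.4602, -0.2301, -0.7670).
q_1·v_3 = 0.0000·2 + 0.4472·(-2) + (-0.8944)·(-3) + 0.0000·3 = 1.7889; q_2·v_3 = (-0.3835)·2 + (-0.4602)·(-2) + (-0.2301)·(-3) + (-0.7670)·3 = -1.4572.
u_3 = v_3 − 1.7889·q_1 + 1.4572·q_2 = (1.4412, -3.4706, -1.7353, 1.8824).
‖u_3‖ = 4.5471, so q_3 = (0.3169, -0.7632, -0.3816, 0.4140).
Qᵀb = (-3.5777, -0.1534, 0.4786).
Back-substitute: x_3 = 0.4786/4.5471 = 0.1053.
x_2 = (-0.1534 + 1.4572·0.1053)/2.6077 = 0.0000.
x_1 = (-3.5777 − 0.4472·0.0000 − 1.7889·0.1053)/4.4721 = -0.8421.

x = (-0.8421, 0.0000, 0.1053)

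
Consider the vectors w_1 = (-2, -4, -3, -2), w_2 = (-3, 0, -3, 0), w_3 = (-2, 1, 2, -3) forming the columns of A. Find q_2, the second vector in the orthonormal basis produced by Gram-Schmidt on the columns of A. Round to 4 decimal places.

w_1 = (-2, -4, -3, -2); ‖w_1‖ = 5.7446, so q_1 = (-0.3482, -0.6963, -0.5222, -0.3482).
q_1·w_2 = (-0.3482)·(-3) + (-0.6963)·0 + (-0.5222)·(-3) + (-0.3482)·0 = 2.6112.
u_2 = w_2 − 2.6112·q_1 = (-2.0909, 1.8182, -1.6364, 0.9091).
‖u_2‖ = 3.3439, so q_2 = (-0.6253, 0.5437, -0.4894, 0.2719).

q_2 = (-0.6253, 0.5437, -0.4894, 0.2719)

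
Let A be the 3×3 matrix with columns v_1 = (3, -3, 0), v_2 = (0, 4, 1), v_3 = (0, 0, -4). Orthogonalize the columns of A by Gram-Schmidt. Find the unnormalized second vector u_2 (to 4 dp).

v_1 = (3, -3, 0); ‖v_1‖ = 4.2426, so e_1 = (0.7071, -0.7071, 0.0000).
e_1·v_2 = 0.7071·0 + (-0.7071)·4 + 0.0000·1 = -2.8284.
u_2 = v_2 + 2.8284·e_1 = (2.0000, 2.0000, 1.0000).

u_2 = (2.0000, 2.0000, 1.0000)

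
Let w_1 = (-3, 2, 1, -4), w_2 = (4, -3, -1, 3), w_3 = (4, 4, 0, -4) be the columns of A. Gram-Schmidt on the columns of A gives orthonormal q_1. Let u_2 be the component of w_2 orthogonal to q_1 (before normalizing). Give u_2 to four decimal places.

u_2 = (0.9000, -0.9333, 0.0333, -1.1333)

w_1 = (-3, 2, 1, -4); ‖w_1‖ = 5.4772, so q_1 = (-0.5477, 0.3651, 0.1826, -0.7303).
q_1·w_2 = (-0.5477)·4 + 0.3651·(-3) + 0.1826·(-1) + (-0.7303)·3 = -5.6598.
u_2 = w_2 + 5.6598·q_1 = (0.9000, -0.9333, 0.0333, -1.1333).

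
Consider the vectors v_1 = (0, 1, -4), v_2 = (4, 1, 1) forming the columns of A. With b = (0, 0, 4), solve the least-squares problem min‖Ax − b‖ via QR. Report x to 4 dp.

v_1 = (0, 1, -4); ‖v_1‖ = 4.1231, so q_1 = (0.0000, 0.2425, -0.9701).
q_1·v_2 = 0.0000·4 + 0.2425·1 + (-0.9701)·1 = -0.7276.
u_2 = v_2 + 0.7276·q_1 = (4.0000, 1.1765, 0.2941).
‖u_2‖ = 4.1798, so q_2 = (0.9570, 0.2815, 0.0704).
Qᵀb = (-3.8806, 0.2815).
Back-substitute: x_2 = 0.2815/4.1798 = 0.0673.
x_1 = (-3.8806 + 0.7276·0.0673)/4.1231 = -0.9293.

x = (-0.9293, 0.0673)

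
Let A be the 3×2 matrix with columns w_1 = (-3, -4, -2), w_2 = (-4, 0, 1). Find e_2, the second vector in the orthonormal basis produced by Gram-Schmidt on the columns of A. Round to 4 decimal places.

w_1 = (-3, -4, -2); ‖w_1‖ = 5.3852, so e_1 = (-0.5571, -0.7428, -0.3714).
e_1·w_2 = (-0.5571)·(-4) + (-0.7428)·0 + (-0.3714)·1 = 1.8570.
u_2 = w_2 − 1.8570·e_1 = (-2.9655, 1.3793, 1.6897).
‖u_2‖ = 3.6813, so e_2 = (-0.8056, 0.3747, 0.4590).

e_2 = (-0.8056, 0.3747, 0.4590)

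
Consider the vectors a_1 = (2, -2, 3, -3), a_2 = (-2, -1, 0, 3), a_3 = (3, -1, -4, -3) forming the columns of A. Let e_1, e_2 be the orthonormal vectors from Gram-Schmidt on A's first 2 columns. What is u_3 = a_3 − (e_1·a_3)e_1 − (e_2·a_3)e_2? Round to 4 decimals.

a_1 = (2, -2, 3, -3); ‖a_1‖ = 5.0990, so e_1 = (0.3922, -0.3922, 0.5883, -0.5883).
e_1·a_2 = 0.3922·(-2) + (-0.3922)·(-1) + 0.5883·0 + (-0.5883)·3 = -2.1573.
u_2 = a_2 + 2.1573·e_1 = (-1.1538, -1.8462, 1.2692, 1.7308).
‖u_2‖ = 3.0571, so e_2 = (-0.3774, -0.6039, 0.4152, 0.5661).
e_1·a_3 = 0.3922·3 + (-0.3922)·(-1) + 0.5883·(-4) + (-0.5883)·(-3) = 0.9806; e_2·a_3 = (-0.3774)·3 + (-0.6039)·(-1) + 0.4152·(-4) + 0.5661·(-3) = -3.8875.
u_3 = a_3 − 0.9806·e_1 + 3.8875·e_2 = (1.1481, -2.9630, -2.9630, -0.2222).

u_3 = (1.1481, -2.9630, -2.9630, -0.2222)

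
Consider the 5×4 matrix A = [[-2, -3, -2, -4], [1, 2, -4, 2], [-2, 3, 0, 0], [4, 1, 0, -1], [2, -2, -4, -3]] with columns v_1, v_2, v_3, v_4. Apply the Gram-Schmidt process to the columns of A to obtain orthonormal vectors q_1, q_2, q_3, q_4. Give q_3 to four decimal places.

v_1 = (-2, 1, -2, 4, 2); ‖v_1‖ = 5.3852, so q_1 = (-0.3714, 0.1857, -0.3714, 0.7428, 0.3714).
q_1·v_2 = (-0.3714)·(-3) + 0.1857·2 + (-0.3714)·3 + 0.7428·1 + 0.3714·(-2) = 0.3714.
u_2 = v_2 − 0.3714·q_1 = (-2.8621, 1.9310, 3.1379, 0.7241, -2.1379).
‖u_2‖ = 5.1829, so q_2 = (-0.5522, 0.3726, 0.6054, 0.1397, -0.4125).
q_1·v_3 = (-0.3714)·(-2) + 0.1857·(-4) + (-0.3714)·0 + 0.7428·0 + 0.3714·(-4) = -1.4856; q_2·v_3 = (-0.5522)·(-2) + 0.3726·(-4) + 0.6054·0 + 0.1397·0 + (-0.4125)·(-4) = 1.2641.
u_3 = v_3 + 1.4856·q_1 − 1.2641·q_2 = (-1.8537, -4.1951, -1.3171, 0.9268, -2.9268).
‖u_3‖ = 5.6741, so q_3 = (-0.3267, -0.7393, -0.2321, 0.1633, -0.5158).

q_3 = (-0.3267, -0.7393, -0.2321, 0.1633, -0.5158)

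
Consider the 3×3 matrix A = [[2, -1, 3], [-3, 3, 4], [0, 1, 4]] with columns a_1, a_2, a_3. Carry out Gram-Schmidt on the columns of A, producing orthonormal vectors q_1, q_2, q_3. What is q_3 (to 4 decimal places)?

q_3 = (0.6396, 0.4264, -0.6396)

a_1 = (2, -3, 0); ‖a_1‖ = 3.6056, so q_1 = (0.5547, -0.8321, 0.0000).
q_1·a_2 = 0.5547·(-1) + (-0.8321)·3 + 0.0000·1 = -3.0509.
u_2 = a_2 + 3.0509·q_1 = (0.6923, 0.4615, 1.0000).
‖u_2‖ = 1.3009, so q_2 = (0.5322, 0.3548, 0.7687).
q_1·a_3 = 0.5547·3 + (-0.8321)·4 + 0.0000·4 = -1.6641; q_2·a_3 = 0.5322·3 + 0.3548·4 + 0.7687·4 = 6.0905.
u_3 = a_3 + 1.6641·q_1 − 6.0905·q_2 = (0.6818, 0.4545, -0.6818).
‖u_3‖ = 1.0660, so q_3 = (0.6396, 0.4264, -0.6396).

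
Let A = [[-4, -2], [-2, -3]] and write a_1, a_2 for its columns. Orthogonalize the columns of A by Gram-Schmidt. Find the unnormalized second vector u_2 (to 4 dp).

u_2 = (0.8000, -1.6000)

a_1 = (-4, -2); ‖a_1‖ = 4.4721, so e_1 = (-0.8944, -0.4472).
e_1·a_2 = (-0.8944)·(-2) + (-0.4472)·(-3) = 3.1305.
u_2 = a_2 − 3.1305·e_1 = (0.8000, -1.6000).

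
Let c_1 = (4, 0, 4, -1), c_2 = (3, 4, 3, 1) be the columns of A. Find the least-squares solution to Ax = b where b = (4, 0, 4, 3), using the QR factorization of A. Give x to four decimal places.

x = (0.6294, 0.3578)

c_1 = (4, 0, 4, -1); ‖c_1‖ = 5.7446, so e_1 = (0.6963, 0.0000, 0.6963, -0.1741).
e_1·c_2 = 0.6963·3 + 0.0000·4 + 0.6963·3 + (-0.1741)·1 = 4.0038.
u_2 = c_2 − 4.0038·e_1 = (0.2121, 4.0000, 0.2121, 1.6970).
‖u_2‖ = 4.3554, so e_2 = (0.0487, 0.9184, 0.0487, 0.3896).
Qᵀb = (5.0483, 1.5585).
Back-substitute: x_2 = 1.5585/4.3554 = 0.3578.
x_1 = (5.0483 − 4.0038·0.3578)/5.7446 = 0.6294.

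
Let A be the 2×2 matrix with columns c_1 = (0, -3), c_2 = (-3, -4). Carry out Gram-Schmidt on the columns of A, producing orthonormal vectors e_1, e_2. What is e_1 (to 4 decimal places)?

e_1 = c_1/‖c_1‖ = (0, -3)/3.0000 = (0.0000, -1.0000).

e_1 = (0.0000, -1.0000)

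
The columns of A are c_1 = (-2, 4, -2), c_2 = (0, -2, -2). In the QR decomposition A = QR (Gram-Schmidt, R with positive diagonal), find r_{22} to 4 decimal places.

r_{22} = 2.7080

e_1 = c_1/‖c_1‖ = (-2, 4, -2)/4.8990 = (-0.4082, 0.8165, -0.4082).
r_{12} = e_1·c_2 = -0.8165.
u_2 = c_2 + 0.8165·e_1 = (-0.3333, -1.3333, -2.3333).
r_{22} = ‖u_2‖ = 2.7080.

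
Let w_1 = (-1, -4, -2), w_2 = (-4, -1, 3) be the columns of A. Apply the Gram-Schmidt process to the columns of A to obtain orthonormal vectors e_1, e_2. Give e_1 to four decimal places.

w_1 = (-1, -4, -2); ‖w_1‖ = 4.5826, so e_1 = (-0.2182, -0.8729, -0.4364).

e_1 = (-0.2182, -0.8729, -0.4364)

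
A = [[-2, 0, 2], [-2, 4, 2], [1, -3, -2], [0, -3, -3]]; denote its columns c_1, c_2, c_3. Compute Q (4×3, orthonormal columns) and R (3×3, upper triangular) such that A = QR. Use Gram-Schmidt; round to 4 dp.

q_1 = c_1/‖c_1‖ = (-2, -2, 1, 0)/3.0000 = (-0.6667, -0.6667, 0.3333, 0.0000).
r_{12} = q_1·c_2 = -3.6667.
u_2 = c_2 + 3.6667·q_1 = (-2.4444, 1.5556, -1.7778, -3.0000).
‖u_2‖ = 4.5338, so q_2 = (-0.5392, 0.3431, -0.3921, -0.6617).
r_{13} = q_1·c_3 = -3.3333; r_{23} = q_2·c_3 = 2.3772.
u_3 = c_3 + 3.3333·q_1 − 2.3772·q_2 = (1.0595, -1.0378, 0.0432, -1.4270).
‖u_3‖ = 2.0586, so q_3 = (0.5147, -0.5041, 0.0210, -0.6932).

Q = [[-0.6667, -0.5392, 0.5147], [-0.6667, 0.3431, -0.5041], [0.3333, -0.3921, 0.0210], [0.0000, -0.6617, -0.6932]], R = [[3.0000, -3.6667, -3.3333], [0.0000, 4.5338, 2.3772], [0.0000, 0.0000, 2.0586]]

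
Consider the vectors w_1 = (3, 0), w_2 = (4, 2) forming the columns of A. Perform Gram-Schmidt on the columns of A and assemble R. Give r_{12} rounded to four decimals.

e_1 = w_1/‖w_1‖ = (3, 0)/3.0000 = (1.0000, 0.0000).
r_{12} = e_1·w_2 = 4.0000.

r_{12} = 4.0000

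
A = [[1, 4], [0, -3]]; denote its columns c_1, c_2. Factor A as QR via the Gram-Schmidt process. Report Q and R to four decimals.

Q = [[1.0000, 0.0000], [0.0000, -1.0000]], R = [[1.0000, 4.0000], [0.0000, 3.0000]]

q_1 = c_1/‖c_1‖ = (1, 0)/1.0000 = (1.0000, 0.0000).
r_{12} = q_1·c_2 = 4.0000.
u_2 = c_2 − 4.0000·q_1 = (0.0000, -3.0000).
‖u_2‖ = 3.0000, so q_2 = (0.0000, -1.0000).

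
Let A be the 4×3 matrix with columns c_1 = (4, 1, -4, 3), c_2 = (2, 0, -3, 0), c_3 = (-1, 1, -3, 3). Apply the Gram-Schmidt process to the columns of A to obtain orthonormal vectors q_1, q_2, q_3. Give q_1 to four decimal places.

q_1 = (0.6172, 0.1543, -0.6172, 0.4629)

c_1 = (4, 1, -4, 3); ‖c_1‖ = 6.4807, so q_1 = (0.6172, 0.1543, -0.6172, 0.4629).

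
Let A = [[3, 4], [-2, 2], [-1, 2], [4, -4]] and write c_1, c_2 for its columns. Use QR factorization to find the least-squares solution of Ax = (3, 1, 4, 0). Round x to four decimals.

c_1 = (3, -2, -1, 4); ‖c_1‖ = 5.4772, so q_1 = (0.5477, -0.3651, -0.1826, 0.7303).
q_1·c_2 = 0.5477·4 + (-0.3651)·2 + (-0.1826)·2 + 0.7303·(-4) = -1.8257.
u_2 = c_2 + 1.8257·q_1 = (5.0000, 1.3333, 1.6667, -2.6667).
‖u_2‖ = 6.0553, so q_2 = (0.8257, 0.2202, 0.2752, -0.4404).
Qᵀb = (0.5477, 3.7983).
Back-substitute: x_2 = 3.7983/6.0553 = 0.6273.
x_1 = (0.5477 + 1.8257·0.6273)/5.4772 = 0.3091.

x = (0.3091, 0.6273)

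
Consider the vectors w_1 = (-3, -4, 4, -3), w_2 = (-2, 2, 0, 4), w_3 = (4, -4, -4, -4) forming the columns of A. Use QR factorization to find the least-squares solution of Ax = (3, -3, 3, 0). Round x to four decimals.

w_1 = (-3, -4, 4, -3); ‖w_1‖ = 7.0711, so q_1 = (-0.4243, -0.5657, 0.5657, -0.4243).
q_1·w_2 = (-0.4243)·(-2) + (-0.5657)·2 + 0.5657·0 + (-0.4243)·4 = -1.9799.
u_2 = w_2 + 1.9799·q_1 = (-2.8400, 0.8800, 1.1200, 3.1600).
‖u_2‖ = 4.4811, so q_2 = (-0.6338, 0.1964, 0.2499, 0.7052).
q_1·w_3 = (-0.4243)·4 + (-0.5657)·(-4) + 0.5657·(-4) + (-0.4243)·(-4) = 0.0000; q_2·w_3 = (-0.6338)·4 + 0.1964·(-4) + 0.2499·(-4) + 0.7052·(-4) = -7.1411.
u_3 = w_3 + 0.0000·q_1 + 7.1411·q_2 = (-0.5259, -2.5976, -2.2151, 1.0359).
‖u_3‖ = 3.6061, so q_3 = (-0.1458, -0.7203, -0.6143, 0.2873).
Qᵀb = (2.1213, -1.7407, -0.1193).
Back-substitute: x_3 = -0.1193/3.6061 = -0.0331.
x_2 = (-1.7407 + 7.1411·(-0.0331))/4.4811 = -0.4412.
x_1 = (2.1213 + 1.9799·(-0.4412) + 0.0000·(-0.0331))/7.0711 = 0.1765.

x = (0.1765, -0.4412, -0.0331)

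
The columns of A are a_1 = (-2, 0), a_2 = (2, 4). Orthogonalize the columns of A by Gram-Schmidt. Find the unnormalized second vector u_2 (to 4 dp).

a_1 = (-2, 0); ‖a_1‖ = 2.0000, so e_1 = (-1.0000, 0.0000).
e_1·a_2 = (-1.0000)·2 + 0.0000·4 = -2.0000.
u_2 = a_2 + 2.0000·e_1 = (0.0000, 4.0000).

u_2 = (0.0000, 4.0000)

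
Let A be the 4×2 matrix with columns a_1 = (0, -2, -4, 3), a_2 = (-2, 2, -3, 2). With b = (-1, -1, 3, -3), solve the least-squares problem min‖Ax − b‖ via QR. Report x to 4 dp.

x = (-0.4576, -0.4092)

q_1 = a_1/‖a_1‖ = (0, -2, -4, 3)/5.3852 = (0.0000, -0.3714, -0.7428, 0.5571).
r_{12} = q_1·a_2 = 2.5997.
u_2 = a_2 − 2.5997·q_1 = (-2.0000, 2.9655, -1.0690, 0.5517).
‖u_2‖ = 3.7738, so q_2 = (-0.5300, 0.7858, -0.2833, 0.1462).
Qᵀb = (-3.5282, -1.5442).
Back-substitute: x_2 = -1.5442/3.7738 = -0.4092.
x_1 = (-3.5282 − 2.5997·(-0.4092))/5.3852 = -0.4576.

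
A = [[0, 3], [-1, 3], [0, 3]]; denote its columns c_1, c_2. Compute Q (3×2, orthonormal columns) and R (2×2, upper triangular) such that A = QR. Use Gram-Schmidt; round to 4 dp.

c_1 = (0, -1, 0); ‖c_1‖ = 1.0000, so q_1 = (0.0000, -1.0000, 0.0000).
q_1·c_2 = 0.0000·3 + (-1.0000)·3 + 0.0000·3 = -3.0000.
u_2 = c_2 + 3.0000·q_1 = (3.0000, 0.0000, 3.0000).
‖u_2‖ = 4.2426, so q_2 = (0.7071, 0.0000, 0.7071).

Q = [[0.0000, 0.7071], [-1.0000, 0.0000], [0.0000, 0.7071]], R = [[1.0000, -3.0000], [0.0000, 4.2426]]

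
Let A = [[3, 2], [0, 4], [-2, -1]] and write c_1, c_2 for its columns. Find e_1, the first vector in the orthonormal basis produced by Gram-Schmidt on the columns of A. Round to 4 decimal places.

e_1 = (0.8321, 0.0000, -0.5547)

c_1 = (3, 0, -2); ‖c_1‖ = 3.6056, so e_1 = (0.8321, 0.0000, -0.5547).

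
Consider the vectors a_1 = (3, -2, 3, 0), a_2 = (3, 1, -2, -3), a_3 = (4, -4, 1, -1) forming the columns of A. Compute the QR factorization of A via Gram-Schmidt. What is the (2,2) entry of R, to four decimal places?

r_{22} = 4.7911

q_1 = a_1/‖a_1‖ = (3, -2, 3, 0)/4.6904 = (0.6396, -0.4264, 0.6396, 0.0000).
r_{12} = q_1·a_2 = 0.2132.
u_2 = a_2 − 0.2132·q_1 = (2.8636, 1.0909, -2.1364, -3.0000).
r_{22} = ‖u_2‖ = 4.7911.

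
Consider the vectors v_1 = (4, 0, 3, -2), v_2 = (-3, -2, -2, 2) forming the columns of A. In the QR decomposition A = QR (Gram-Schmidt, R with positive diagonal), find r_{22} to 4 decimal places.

v_1 = (4, 0, 3, -2); ‖v_1‖ = 5.3852, so q_1 = (0.7428, 0.0000, 0.5571, -0.3714).
q_1·v_2 = 0.7428·(-3) + 0.0000·(-2) + 0.5571·(-2) + (-0.3714)·2 = -4.0853.
u_2 = v_2 + 4.0853·q_1 = (0.0345, -2.0000, 0.2759, 0.4828).
r_{22} = ‖u_2‖ = 2.0761.

r_{22} = 2.0761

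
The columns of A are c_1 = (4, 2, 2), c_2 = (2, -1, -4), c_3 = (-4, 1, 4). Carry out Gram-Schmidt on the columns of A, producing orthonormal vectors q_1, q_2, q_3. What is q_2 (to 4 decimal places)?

c_1 = (4, 2, 2); ‖c_1‖ = 4.8990, so q_1 = (0.8165, 0.4082, 0.4082).
q_1·c_2 = 0.8165·2 + 0.4082·(-1) + 0.4082·(-4) = -0.4082.
u_2 = c_2 + 0.4082·q_1 = (2.3333, -0.8333, -3.8333).
‖u_2‖ = 4.5644, so q_2 = (0.5112, -0.1826, -0.8398).

q_2 = (0.5112, -0.1826, -0.8398)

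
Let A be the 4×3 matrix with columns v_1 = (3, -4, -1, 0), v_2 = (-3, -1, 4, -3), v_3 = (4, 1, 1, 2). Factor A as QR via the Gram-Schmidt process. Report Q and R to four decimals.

v_1 = (3, -4, -1, 0); ‖v_1‖ = 5.0990, so q_1 = (0.5883, -0.7845, -0.1961, 0.0000).
q_1·v_2 = 0.5883·(-3) + (-0.7845)·(-1) + (-0.1961)·4 + 0.0000·(-3) = -1.7650.
u_2 = v_2 + 1.7650·q_1 = (-1.9615, -2.3846, 3.6538, -3.0000).
‖u_2‖ = 5.6466, so q_2 = (-0.3474, -0.4223, 0.6471, -0.5313).
q_1·v_3 = 0.5883·4 + (-0.7845)·1 + (-0.1961)·1 + 0.0000·2 = 1.3728; q_2·v_3 = (-0.3474)·4 + (-0.4223)·1 + 0.6471·1 + (-0.5313)·2 = -2.2273.
u_3 = v_3 − 1.3728·q_1 + 2.2273·q_2 = (2.4186, 1.1363, 2.7105, 0.8166).
‖u_3‖ = 3.8929, so q_3 = (0.6213, 0.2919, 0.6963, 0.2098).

Q = [[0.5883, -0.3474, 0.6213], [-0.7845, -0.4223, 0.2919], [-0.1961, 0.6471, 0.6963], [0.0000, -0.5313, 0.2098]], R = [[5.0990, -1.7650, 1.3728], [0.0000, 5.6466, -2.2273], [0.0000, 0.0000, 3.8929]]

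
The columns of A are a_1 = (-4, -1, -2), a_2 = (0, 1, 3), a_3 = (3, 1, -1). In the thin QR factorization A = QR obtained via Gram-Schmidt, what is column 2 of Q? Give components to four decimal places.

a_1 = (-4, -1, -2); ‖a_1‖ = 4.5826, so q_1 = (-0.8729, -0.2182, -0.4364).
q_1·a_2 = (-0.8729)·0 + (-0.2182)·1 + (-0.4364)·3 = -1.5275.
u_2 = a_2 + 1.5275·q_1 = (-1.3333, 0.6667, 2.3333).
‖u_2‖ = 2.7689, so q_2 = (-0.4815, 0.2408, 0.8427).

q_2 = (-0.4815, 0.2408, 0.8427)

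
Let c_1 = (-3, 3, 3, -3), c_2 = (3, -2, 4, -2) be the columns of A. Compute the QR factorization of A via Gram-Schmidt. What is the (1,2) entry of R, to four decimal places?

r_{12} = 0.5000

c_1 = (-3, 3, 3, -3); ‖c_1‖ = 6.0000, so q_1 = (-0.5000, 0.5000, 0.5000, -0.5000).
r_{12} = q_1·c_2 = 0.5000.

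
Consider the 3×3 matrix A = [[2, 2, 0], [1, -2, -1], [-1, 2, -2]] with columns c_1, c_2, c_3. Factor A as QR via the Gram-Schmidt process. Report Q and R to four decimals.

c_1 = (2, 1, -1); ‖c_1‖ = 2.4495, so e_1 = (0.8165, 0.4082, -0.4082).
e_1·c_2 = 0.8165·2 + 0.4082·(-2) + (-0.4082)·2 = 0.0000.
u_2 = c_2 + 0.0000·e_1 = (2.0000, -2.0000, 2.0000).
‖u_2‖ = 3.4641, so e_2 = (0.5774, -0.5774, 0.5774).
e_1·c_3 = 0.8165·0 + 0.4082·(-1) + (-0.4082)·(-2) = 0.4082; e_2·c_3 = 0.5774·0 + (-0.5774)·(-1) + 0.5774·(-2) = -0.5774.
u_3 = c_3 − 0.4082·e_1 + 0.5774·e_2 = (0.0000, -1.5000, -1.5000).
‖u_3‖ = 2.1213, so e_3 = (0.0000, -0.7071, -0.7071).

Q = [[0.8165, 0.5774, 0.0000], [0.4082, -0.5774, -0.7071], [-0.4082, 0.5774, -0.7071]], R = [[2.4495, 0.0000, 0.4082], [0.0000, 3.4641, -0.5774], [0.0000, 0.0000, 2.1213]]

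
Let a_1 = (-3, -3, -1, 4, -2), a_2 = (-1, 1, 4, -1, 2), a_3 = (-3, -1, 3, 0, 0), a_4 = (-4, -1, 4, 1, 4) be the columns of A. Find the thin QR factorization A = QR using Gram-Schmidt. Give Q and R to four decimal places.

Q = [[-0.4804, -0.4377, -0.4151, -0.3524], [-0.4804, 0.0175, -0.2439, -0.2769], [-0.1601, 0.8403, 0.0156, -0.4446], [0.6405, 0.0525, -0.7316, -0.2097], [-0.3203, 0.3151, -0.4825, 0.7467]], R = [[6.2450, -1.9215, 1.4412, 1.1209], [0.0000, 4.3941, 3.8163, 6.4073], [0.0000, 0.0000, 1.5358, -0.6952], [0.0000, 0.0000, 0.0000, 2.6846]]

e_1 = a_1/‖a_1‖ = (-3, -3, -1, 4, -2)/6.2450 = (-0.4804, -0.4804, -0.1601, 0.6405, -0.3203).
r_{12} = e_1·a_2 = -1.9215.
u_2 = a_2 + 1.9215·e_1 = (-1.9231, 0.0769, 3.6923, 0.2308, 1.3846).
‖u_2‖ = 4.3941, so e_2 = (-0.4377, 0.0175, 0.8403, 0.0525, 0.3151).
r_{13} = e_1·a_3 = 1.4412; r_{23} = e_2·a_3 = 3.8163.
u_3 = a_3 − 1.4412·e_1 − 3.8163·e_2 = (-0.6375, -0.3745, 0.0239, -1.1235, -0.7410).
‖u_3‖ = 1.5358, so e_3 = (-0.4151, -0.2439, 0.0156, -0.7316, -0.4825).
r_{14} = e_1·a_4 = 1.1209; r_{24} = e_2·a_4 = 6.4073; r_{34} = e_3·a_4 = -0.6952.
u_4 = a_4 − 1.1209·e_1 − 6.4073·e_2 + 0.6952·e_3 = (-0.9459, -0.7432, -1.1937, -0.5631, 2.0045).
‖u_4‖ = 2.6846, so e_4 = (-0.3524, -0.2769, -0.4446, -0.2097, 0.7467).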